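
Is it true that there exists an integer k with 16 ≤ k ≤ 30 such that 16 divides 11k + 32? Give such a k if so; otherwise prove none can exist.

At k = 16 we get 11·16 + 32 = 208, and 208 = 16·13.

k = 16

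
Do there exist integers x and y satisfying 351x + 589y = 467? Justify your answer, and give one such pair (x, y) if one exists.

x = 149, y = -88

351 and 589 are coprime, so 351x + 589y ranges over all of ℤ.
Dividing repeatedly: 589 = 1·351 + 238, 351 = 1·238 + 113, 238 = 2·113 + 12, 113 = 9·12 + 5, 12 = 2·5 + 2, 5 = 2·2 + 1, 2 = 2·1 + 0.
Working back up the chain: 1 = 5 − 2·2 = 5 − 2·(12 − 2·5) = −2·12 + 5·5 = −2·12 + 5·(113 − 9·12) = 5·113 − 47·12 = 5·113 − 47·(238 − 2·113) = −47·238 + 99·113 = −47·238 + 99·(351 − 1·238) = 99·351 − 146·238 = 99·351 − 146·(589 − 1·351) = −146·589 + 245·351. So 351·245 + 589·(-146) = 1.
Scaling by 467 gives the particular solution (x, y) = (114415, -68182).
Shifting by a multiple of (589, −351) keeps it a solution: x = 114415 − 194·589 = 149, y = -68182 + 194·351 = -88.
Indeed 351·149 + 589·(-88) = 52299 − 51832 = 467.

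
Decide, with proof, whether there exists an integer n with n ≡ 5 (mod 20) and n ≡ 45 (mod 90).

Here gcd(20, 90) = 10, and both 5 and 45 leave remainder 5 mod 10, so the system is consistent.
List candidates n ≡ 5 (mod 20): 5, 25, 45. Modulo 90 these are 5, 25, 45; 45 gives 45 as required.
Check: 45 mod 20 = 5, 45 mod 90 = 45. ✓

n = 45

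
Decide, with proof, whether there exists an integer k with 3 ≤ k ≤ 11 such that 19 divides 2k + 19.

There is no such integer k in that range.

For k = 3, 4, …, 11 the values of 2k + 19 modulo 19 are 6, 8, 10, 12, 14, 16, 18, 1, 3 respectively.
None is 0, so 19 never divides 2k + 19 on this range.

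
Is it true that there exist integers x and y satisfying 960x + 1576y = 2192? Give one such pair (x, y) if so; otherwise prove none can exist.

x = 196, y = -118

Every value of 960x + 1576y is a multiple of gcd(960, 1576) = 8; since 8 ∣ 2192, solutions exist.
Dividing through by 8 reduces the equation to 120x + 197y = 274.
Euclidean algorithm: 197 = 1·120 + 77, 120 = 1·77 + 43, 77 = 1·43 + 34, 43 = 1·34 + 9, 34 = 3·9 + 7, 9 = 1·7 + 2, 7 = 3·2 + 1, 2 = 2·1 + 0.
Working back up the chain: 1 = 7 − 3·2 = 7 − 3·(9 − 1·7) = −3·9 + 4·7 = −3·9 + 4·(34 − 3·9) = 4·34 − 15·9 = 4·34 − 15·(43 − 1·34) = −15·43 + 19·34 = −15·43 + 19·(77 − 1·43) = 19·77 − 34·43 = 19·77 − 34·(120 − 1·77) = −34·120 + 53·77 = −34·120 + 53·(197 − 1·120) = 53·197 − 87·120. So 120·(-87) + 197·53 = 1.
Times 274: 120·(-23838) + 197·14522 = 274, so (-23838, 14522) solves it.
Adding 122·197 to x and subtracting 122·120 from y gives the tidier solution (196, -118).
Indeed 960·196 + 1576·(-118) = 188160 − 185968 = 2192.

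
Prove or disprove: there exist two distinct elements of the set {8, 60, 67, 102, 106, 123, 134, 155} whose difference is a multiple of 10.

Two integers differ by a multiple of 10 exactly when they have the same residue mod 10. The residues are 8↦8, 60↦0, 67↦7, 102↦2, 106↦6, 123↦3, 134↦4, 155↦5.
No residue repeats among the 8 elements, so no pair has difference ≡ 0 (mod 10).

There is no such pair.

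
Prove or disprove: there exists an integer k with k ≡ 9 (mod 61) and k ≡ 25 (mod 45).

k = 70

The moduli 61 and 45 are coprime, so by the Chinese Remainder Theorem a unique solution modulo 2745 exists.
Write k = 9 + 61t and require 9 + 61t ≡ 25 (mod 45), i.e. 61t ≡ 16 (mod 45).
61 ≡ 16 (mod 45), so this reads 16t ≡ 16 (mod 45). To invert 16 modulo 45: 45 = 2·16 + 13, 16 = 1·13 + 3, 13 = 4·3 + 1, 3 = 3·1 + 0, and unwinding, 1 = 13 − 4·3 = 13 − 4·(16 − 1·13) = −4·16 + 5·13 = −4·16 + 5·(45 − 2·16) = 5·45 − 14·16. Thus 16⁻¹ ≡ -14 ≡ 31 (mod 45).
Therefore t ≡ 31·16 = 496 ≡ 1 (mod 45).
With t = 1: k = 9 + 61·1 = 70.
Indeed 70 ≡ 9 (mod 61) and 70 ≡ 25 (mod 45).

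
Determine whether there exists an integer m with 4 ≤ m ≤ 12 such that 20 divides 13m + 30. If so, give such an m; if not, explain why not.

At m = 10 we get 13·10 + 30 = 160, and 160 = 20·8.

m = 10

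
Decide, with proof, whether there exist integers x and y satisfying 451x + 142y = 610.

x = 138, y = -434

Since gcd(451, 142) = 1, every integer is an integer combination of 451 and 142.
Euclidean algorithm: 451 = 3·142 + 25, 142 = 5·25 + 17, 25 = 1·17 + 8, 17 = 2·8 + 1, 8 = 8·1 + 0.
Working back up the chain: 1 = 17 − 2·8 = 17 − 2·(25 − 1·17) = −2·25 + 3·17 = −2·25 + 3·(142 − 5·25) = 3·142 − 17·25 = 3·142 − 17·(451 − 3·142) = −17·451 + 54·142. So 451·(-17) + 142·54 = 1.
Multiplying through by 610: x = (-17)·610 = -10370, y = 54·610 = 32940 is a solution.
Shifting by a multiple of (142, −451) keeps it a solution: x = -10370 + 74·142 = 138, y = 32940 − 74·451 = -434.
Check: 451·138 + 142·(-434) = 62238 − 61628 = 610. ✓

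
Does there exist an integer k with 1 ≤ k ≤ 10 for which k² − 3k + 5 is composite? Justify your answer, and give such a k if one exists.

At k = 8: 8² − 3·8 + 5 = 45 = 3·15, which is composite.

k = 8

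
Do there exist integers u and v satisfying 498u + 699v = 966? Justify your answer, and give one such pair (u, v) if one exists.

gcd(498, 699) = 3, and 3 divides 966, so integer solutions exist.
Dividing through by 3 reduces the equation to 166u + 233v = 322.
Run the Euclidean algorithm on 233 and 166: 233 = 1·166 + 67, 166 = 2·67 + 32, 67 = 2·32 + 3, 32 = 10·3 + 2, 3 = 1·2 + 1, 2 = 2·1 + 0.
Unwinding: 1 = 3 − 1·2 = 3 − (32 − 10·3) = −32 + 11·3 = −32 + 11·(67 − 2·32) = 11·67 − 23·32 = 11·67 − 23·(166 − 2·67) = −23·166 + 57·67 = −23·166 + 57·(233 − 1·166) = 57·233 − 80·166, i.e. 166·(-80) + 233·57 = 1.
Times 322: 166·(-25760) + 233·18354 = 322, so (-25760, 18354) solves it.
Adding 111·233 to u and subtracting 111·166 from v gives the tidier solution (103, -72).
Check: 498·103 + 699·(-72) = 51294 − 50328 = 966. ✓

u = 103, v = -72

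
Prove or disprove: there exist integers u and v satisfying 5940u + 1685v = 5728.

Both 5940 and 1685 are divisible by gcd(5940, 1685) = 5, hence so is any combination 5940u + 1685v.
But 5728 = 5·1145 + 3, so 5 ∤ 5728.
So the equation is unsolvable over ℤ.

No, no such integers exist.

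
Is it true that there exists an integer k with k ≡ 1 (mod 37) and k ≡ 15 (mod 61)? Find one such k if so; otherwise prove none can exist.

Since 37 and 61 share no common factor, CRT says the pair of congruences has a solution (unique mod 2257).
Write k = 1 + 37t and require 1 + 37t ≡ 15 (mod 61), i.e. 37t ≡ 14 (mod 61).
Since 37·33 = 1221 = 20·61 + 1, the inverse of 37 mod 61 is 33.
Therefore t ≡ 33·14 = 462 ≡ 35 (mod 61).
With t = 35: k = 1 + 37·35 = 1296.
Verify: 1296 = 35·37 + 1 and 1296 = 21·61 + 15. ✓

k = 1296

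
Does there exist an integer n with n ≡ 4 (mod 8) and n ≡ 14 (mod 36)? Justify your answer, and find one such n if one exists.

Reduce both congruences modulo 4, which divides 8 and 36: they say n ≡ 4 (mod 4) and n ≡ 14 (mod 4).
These are incompatible: 4 − 14 = -10 is not divisible by 4.
Hence the system has no solution.

There is no such integer.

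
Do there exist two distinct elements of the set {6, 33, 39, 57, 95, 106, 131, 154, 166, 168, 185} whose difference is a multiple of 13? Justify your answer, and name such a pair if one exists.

Reduce each element modulo 13: 6↦6, 33↦7, 39↦0, 57↦5, 95↦4, 106↦2, 131↦1, 154↦11, 166↦10, 168↦12, 185↦3.
No residue repeats among the 11 elements, so no pair has difference ≡ 0 (mod 13).

No, no such pair exists.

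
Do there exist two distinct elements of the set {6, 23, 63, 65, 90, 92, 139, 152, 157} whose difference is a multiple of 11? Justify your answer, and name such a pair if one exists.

No, no such pair exists.

Reduce each element modulo 11: 6↦6, 23↦1, 63↦8, 65↦10, 90↦2, 92↦4, 139↦7, 152↦9, 157↦3.
No residue repeats among the 9 elements, so no pair has difference ≡ 0 (mod 11).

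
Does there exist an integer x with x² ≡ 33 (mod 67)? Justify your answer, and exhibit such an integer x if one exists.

Take x = 57. Then 57² = 3249 = 48·67 + 33, so 57² ≡ 33 (mod 67).

x = 57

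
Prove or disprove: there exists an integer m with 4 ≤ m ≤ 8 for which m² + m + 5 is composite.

m = 8

At m = 8: 8² + 8 + 5 = 77 = 7·11, which is composite.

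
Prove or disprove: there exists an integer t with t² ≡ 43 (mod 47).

47 is prime, so by Euler's criterion 43 is a square mod 47 iff 43^((47−1)/2) = 43^23 ≡ 1 (mod 47).
Squaring successively (mod 47): 43^2 = 1849 ≡ 16; 43^4 ≡ 16² = 256 ≡ 21; 43^8 ≡ 21² = 441 ≡ 18; 43^16 ≡ 18² = 324 ≡ 42.
Since 23 = 16 + 4 + 2 + 1, 43^23 ≡ 42 · 21 · 16 · 43; multiplying out mod 47: 42·21 = 882 ≡ 36, then 36·16 = 576 ≡ 12, then 12·43 = 516 ≡ 46. Thus 43^23 ≡ 46 ≡ −1 (mod 47).
By Euler's criterion 43 is a quadratic non-residue mod 47: no t satisfies t² ≡ 43 (mod 47).

No, no such integer exists.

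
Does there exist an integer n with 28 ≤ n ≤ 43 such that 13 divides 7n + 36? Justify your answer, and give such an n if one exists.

n = 32

At n = 32 we get 7·32 + 36 = 260, and 260 = 13·20.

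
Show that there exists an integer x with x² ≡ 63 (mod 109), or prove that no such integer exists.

x = 64 works: 64² = 4096, and 4096 − 63 = 4033 = 37·109.

x = 64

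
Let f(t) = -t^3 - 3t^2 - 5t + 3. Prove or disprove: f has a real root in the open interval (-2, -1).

No such root exists.

Evaluate at the endpoints: f(-2) = 9, f(-1) = 6 — same sign (positive).
The derivative f'(t) = -3t^2 - 6t - 5 is a quadratic with discriminant (-6)² − 4·(-3)·(-5) = -24 < 0; it never vanishes, so it is always negative (sign of the leading coefficient).
Hence f is strictly decreasing on ℝ, and in particular on [-2, -1]. A strictly monotone function with same-sign endpoint values stays positive on the whole interval, so f has no zero in (-2, -1).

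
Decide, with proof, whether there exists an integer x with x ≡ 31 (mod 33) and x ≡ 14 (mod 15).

Reduce both congruences modulo 3, which divides 33 and 15: they say x ≡ 31 (mod 3) and x ≡ 14 (mod 3).
These are incompatible: 31 − 14 = 17 is not divisible by 3.
So no integer satisfies both congruences.

No, no such integer exists.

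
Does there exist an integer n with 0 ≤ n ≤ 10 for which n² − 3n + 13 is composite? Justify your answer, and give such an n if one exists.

There is no such integer n in that range.

The values for n = 0, 1, …, 10 are 13, 11, 11, 13, 17, 23, 31, 41, 53, 67, 83, and each of these is prime.
So no value in the range makes the expression composite.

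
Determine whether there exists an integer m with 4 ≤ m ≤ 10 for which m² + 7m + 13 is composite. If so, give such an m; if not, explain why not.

m = 6

At m = 6: 6² + 7·6 + 13 = 91 = 7·13, which is composite.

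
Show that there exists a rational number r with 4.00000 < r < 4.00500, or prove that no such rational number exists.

r = 805/201

Look for a denominator N such that an integer falls strictly between N·4.00000 and N·4.00500. N = 201 works: 201·4.00000 = 804.00000 < 805 < 805.00500 = 201·4.00500.
Dividing back, 4.00000 < 805/201 < 4.00500, and 805/201 is rational.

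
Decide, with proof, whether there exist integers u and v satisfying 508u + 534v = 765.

Both 508 and 534 are divisible by gcd(508, 534) = 2, hence so is any combination 508u + 534v.
But 765 is not a multiple of 2 (it leaves remainder 1).
Therefore 508u + 534v = 765 has no solution in integers.

No such integers exist.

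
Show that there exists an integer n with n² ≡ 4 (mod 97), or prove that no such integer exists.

n = 95

n = 95 works: 95² = 9025, and 9025 − 4 = 9021 = 93·97.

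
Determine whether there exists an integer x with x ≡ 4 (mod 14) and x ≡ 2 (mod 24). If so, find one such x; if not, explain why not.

The moduli are not coprime: gcd(14, 24) = 2. Compatibility requires 2 ∣ (2 − 4) = -2, which holds, so solutions exist.
Step through x = 4, 4 + 14, 4 + 2·14, …: the values 4, 18, 32, 46, 60, 74 reduce mod 24 to 4, 18, 8, 22, 12, 2. The value 74 hits 2.
Indeed 74 ≡ 4 (mod 14) and 74 ≡ 2 (mod 24).

x = 74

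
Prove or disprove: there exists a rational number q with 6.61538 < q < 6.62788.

Multiplying by 8: 8·6.61538 = 52.92304 and 8·6.62788 = 53.02304, so the integer 53 lies strictly between them.
So q = 53/8 works: it is a ratio of integers, and dividing 8·6.61538 < 53 < 8·6.62788 through by 8 gives 6.61538 < 53/8 < 6.62788.

q = 53/8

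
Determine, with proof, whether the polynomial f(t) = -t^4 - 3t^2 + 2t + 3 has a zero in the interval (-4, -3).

The endpoint values f(-4) = -309 and f(-3) = -111 are both negative. Claim: f(t) < 0 for every t in (-4, -3).
Substitute t = -3 − u, where 0 < u < 1 on the interval. Expanding, f(-3 − u) = -u^4 - 12u^3 - 57u^2 - 128u - 111.
The nonzero coefficients here are all negative, so for u > 0 every term is negative (or zero), and the constant term -111 is strictly negative.
Therefore f(t) < 0 throughout (-4, -3), and f has no zero there.

f has no root in that interval.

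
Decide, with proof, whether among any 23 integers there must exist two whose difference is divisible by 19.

Each integer lies in one of the 19 residue classes modulo 19.
With 23 integers and only 19 classes, the pigeonhole principle forces two of them, say a and b, into the same class.
Equal remainders mean a − b ≡ 0 (mod 19), so 19 divides their difference.

True.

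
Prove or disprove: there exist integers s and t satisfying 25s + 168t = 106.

25 and 168 are coprime, so 25s + 168t ranges over all of ℤ.
Run the Euclidean algorithm on 168 and 25: 168 = 6·25 + 18, 25 = 1·18 + 7, 18 = 2·7 + 4, 7 = 1·4 + 3, 4 = 1·3 + 1, 3 = 3·1 + 0.
Working back up the chain: 1 = 4 − 1·3 = 4 − (7 − 1·4) = −7 + 2·4 = −7 + 2·(18 − 2·7) = 2·18 − 5·7 = 2·18 − 5·(25 − 1·18) = −5·25 + 7·18 = −5·25 + 7·(168 − 6·25) = 7·168 − 47·25. So 25·(-47) + 168·7 = 1.
Multiplying through by 106: s = (-47)·106 = -4982, t = 7·106 = 742 is a solution.
Adding 30·168 to s and subtracting 30·25 from t gives the tidier solution (58, -8).
Indeed 25·58 + 168·(-8) = 1450 − 1344 = 106.

s = 58, t = -8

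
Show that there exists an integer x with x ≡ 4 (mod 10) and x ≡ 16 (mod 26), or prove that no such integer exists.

Here gcd(10, 26) = 2, and both 4 and 16 leave remainder 0 mod 2, so the system is consistent.
Put x = 4 + 10t, so we need 10t ≡ 12 (mod 26), equivalently (divide by 2) 5t ≡ 6 (mod 13).
Since 5·8 = 40 = 3·13 + 1, the inverse of 5 mod 13 is 8.
Therefore t ≡ 8·6 = 48 ≡ 9 (mod 13).
Then x = 4 + 10·9 = 94.
Verify: 94 = 9·10 + 4 and 94 = 3·26 + 16. ✓

x = 94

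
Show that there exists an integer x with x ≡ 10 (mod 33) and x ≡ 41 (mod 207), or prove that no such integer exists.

Both moduli are multiples of 3 = gcd(33, 207), so any solution would satisfy x ≡ 10 and x ≡ 41 modulo 3 simultaneously.
But 10 mod 3 = 1 while 41 mod 3 = 2, a contradiction.
So no integer satisfies both congruences.

No such integer exists.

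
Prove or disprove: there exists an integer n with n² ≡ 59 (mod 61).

61 is prime, so by Euler's criterion 59 is a square mod 61 iff 59^((61−1)/2) = 59^30 ≡ 1 (mod 61).
Repeated squaring mod 61: 59^2 = 3481 ≡ 4; 59^4 ≡ 4² = 16 ≡ 16; 59^8 ≡ 16² = 256 ≡ 12; 59^16 ≡ 12² = 144 ≡ 22.
Since 30 = 16 + 8 + 4 + 2, 59^30 ≡ 22 · 12 · 16 · 4; multiplying out mod 61: 22·12 = 264 ≡ 20, then 20·16 = 320 ≡ 15, then 15·4 = 60 ≡ 60. Thus 59^30 ≡ 60 ≡ −1 (mod 61).
The value −1 means 59 is a non-residue modulo 61, so n² ≡ 59 (mod 61) is impossible.

There is no such integer.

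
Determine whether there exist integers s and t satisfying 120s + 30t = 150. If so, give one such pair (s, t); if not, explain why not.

s = 0, t = 5

Since gcd(120, 30) = 30 and 150 = 30·5, Bézout's identity guarantees a solution.
Dividing through by 30 reduces the equation to 4s + 1t = 5.
With a unit coefficient on t, (s, t) = (0, 5) is an immediate solution.
Indeed 120·0 + 30·5 = 0 + 150 = 150.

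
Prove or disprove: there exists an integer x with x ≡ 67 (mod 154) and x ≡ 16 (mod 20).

No such integer exists.

gcd(154, 20) = 2. If x ≡ 67 (mod 154) and x ≡ 16 (mod 20), then x ≡ 67 (mod 2) and x ≡ 16 (mod 2).
However 67 ≡ 1 and 16 ≡ 0 (mod 2), and 1 ≠ 0.
Therefore no such x exists.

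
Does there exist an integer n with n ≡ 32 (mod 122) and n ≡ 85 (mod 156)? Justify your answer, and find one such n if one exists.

No, no such integer exists.

gcd(122, 156) = 2. If n ≡ 32 (mod 122) and n ≡ 85 (mod 156), then n ≡ 32 (mod 2) and n ≡ 85 (mod 2).
These are incompatible: 32 − 85 = -53 is not divisible by 2.
Hence the system has no solution.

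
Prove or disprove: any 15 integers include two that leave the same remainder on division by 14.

Each integer lies in one of the 14 residue classes modulo 14.
With 15 integers and only 14 classes, the pigeonhole principle forces two of them, say a and b, into the same class.
So a and b have equal remainders mod 14, which is exactly what was to be shown.

True.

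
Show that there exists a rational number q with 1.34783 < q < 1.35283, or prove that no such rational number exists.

Look for a denominator N such that an integer falls strictly between N·1.34783 and N·1.35283. N = 20 works: 20·1.34783 = 26.95660 < 27 < 27.05660 = 20·1.35283.
Dividing back, 1.34783 < 27/20 < 1.35283, and 27/20 is rational.

q = 27/20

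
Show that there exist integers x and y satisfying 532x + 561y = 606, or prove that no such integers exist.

Since gcd(532, 561) = 1, every integer is an integer combination of 532 and 561.
Run the Euclidean algorithm on 561 and 532: 561 = 1·532 + 29, 532 = 18·29 + 10, 29 = 2·10 + 9, 10 = 1·9 + 1, 9 = 9·1 + 0.
Unwinding: 1 = 10 − 1·9 = 10 − (29 − 2·10) = −29 + 3·10 = −29 + 3·(532 − 18·29) = 3·532 − 55·29 = 3·532 − 55·(561 − 1·532) = −55·561 + 58·532, i.e. 532·58 + 561·(-55) = 1.
Multiplying through by 606: x = 58·606 = 35148, y = (-55)·606 = -33330 is a solution.
Subtracting 62·561 from x and adding 62·532 to y gives the tidier solution (366, -346).
Indeed 532·366 + 561·(-346) = 194712 − 194106 = 606.

x = 366, y = -346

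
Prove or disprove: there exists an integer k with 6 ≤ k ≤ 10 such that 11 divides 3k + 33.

No, no such integer k in that range exists.

For k = 6, 7, …, 10 the values of 3k + 33 modulo 11 are 7, 10, 2, 5, 8 respectively.
Since 0 is absent from this list, 11 ∤ 3k + 33 for every k with 6 ≤ k ≤ 10.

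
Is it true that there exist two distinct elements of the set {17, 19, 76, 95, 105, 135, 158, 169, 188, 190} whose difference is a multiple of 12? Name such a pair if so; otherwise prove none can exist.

There is no such pair.

Reduce each element modulo 12: 17↦5, 19↦7, 76↦4, 95↦11, 105↦9, 135↦3, 158↦2, 169↦1, 188↦8, 190↦10.
No residue repeats among the 10 elements, so no pair has difference ≡ 0 (mod 12).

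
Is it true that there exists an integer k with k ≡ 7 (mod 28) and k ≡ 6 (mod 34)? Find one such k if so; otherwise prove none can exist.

No, no such integer exists.

Both moduli are multiples of 2 = gcd(28, 34), so any solution would satisfy k ≡ 7 and k ≡ 6 modulo 2 simultaneously.
However 7 ≡ 1 and 6 ≡ 0 (mod 2), and 1 ≠ 0.
Hence the system has no solution.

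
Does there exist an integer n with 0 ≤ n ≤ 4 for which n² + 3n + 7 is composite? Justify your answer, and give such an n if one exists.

n = 4

At n = 4: 4² + 3·4 + 7 = 35 = 5·7, which is composite.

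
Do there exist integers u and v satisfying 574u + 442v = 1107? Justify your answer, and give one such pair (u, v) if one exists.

gcd(574, 442) = 2, so every integer of the form 574u + 442v is a multiple of 2.
However 1107 leaves remainder 1 on division by 2.
Hence no integers u, v satisfy the equation.

No such integers exist.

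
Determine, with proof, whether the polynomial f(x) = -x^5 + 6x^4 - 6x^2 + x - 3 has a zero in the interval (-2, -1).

Such a root exists.

f(-2) = 99 and f(-1) = -3, which have opposite signs.
f is continuous everywhere (it is a polynomial), in particular on [-2, -1].
By the Intermediate Value Theorem, f takes the value 0 somewhere in the open interval.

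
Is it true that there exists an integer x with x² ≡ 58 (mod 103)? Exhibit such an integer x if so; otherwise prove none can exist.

Take x = 26. Then 26² = 676 = 6·103 + 58, so 26² ≡ 58 (mod 103).

x = 26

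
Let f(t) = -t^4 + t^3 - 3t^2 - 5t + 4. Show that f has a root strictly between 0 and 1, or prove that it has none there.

f(0) = 4 and f(1) = -4, which have opposite signs.
Since f is a polynomial it is continuous on [0, 1].
By the Intermediate Value Theorem, f takes the value 0 somewhere in the open interval.

Such a root exists.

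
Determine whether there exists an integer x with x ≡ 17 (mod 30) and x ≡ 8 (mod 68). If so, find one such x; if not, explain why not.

No, no such integer exists.

Reduce both congruences modulo 2, which divides 30 and 68: they say x ≡ 17 (mod 2) and x ≡ 8 (mod 2).
However 17 ≡ 1 and 8 ≡ 0 (mod 2), and 1 ≠ 0.
Therefore no such x exists.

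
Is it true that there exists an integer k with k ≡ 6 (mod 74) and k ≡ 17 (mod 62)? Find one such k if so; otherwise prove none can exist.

Both moduli are multiples of 2 = gcd(74, 62), so any solution would satisfy k ≡ 6 and k ≡ 17 modulo 2 simultaneously.
These are incompatible: 6 − 17 = -11 is not divisible by 2.
Therefore no such k exists.

No such integer exists.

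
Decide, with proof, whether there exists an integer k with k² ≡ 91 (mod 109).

There is no such integer.

109 is prime, so by Euler's criterion 91 is a square mod 109 iff 91^((109−1)/2) = 91^54 ≡ 1 (mod 109).
Squaring successively (mod 109): 91^2 = 8281 ≡ 106; 91^4 ≡ 106² = 11236 ≡ 9; 91^8 ≡ 9² = 81 ≡ 81; 91^16 ≡ 81² = 6561 ≡ 21; 91^32 ≡ 21² = 441 ≡ 5.
Since 54 = 32 + 16 + 4 + 2, 91^54 ≡ 5 · 21 · 9 · 106; multiplying out mod 109: 5·21 = 105 ≡ 105, then 105·9 = 945 ≡ 73, then 73·106 = 7738 ≡ 108. Thus 91^54 ≡ 108 ≡ −1 (mod 109).
By Euler's criterion 91 is a quadratic non-residue mod 109: no k satisfies k² ≡ 91 (mod 109).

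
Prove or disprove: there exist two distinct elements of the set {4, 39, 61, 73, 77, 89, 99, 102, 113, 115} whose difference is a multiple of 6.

The pair (39, 99) works.

39 mod 6 = 3 and 99 mod 6 = 3, so 99 − 39 = 60 = 10·6.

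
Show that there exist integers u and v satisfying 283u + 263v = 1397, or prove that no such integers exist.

u = 83, v = -84

Since gcd(283, 263) = 1, every integer is an integer combination of 283 and 263.
Dividing repeatedly: 283 = 1·263 + 20, 263 = 13·20 + 3, 20 = 6·3 + 2, 3 = 1·2 + 1, 2 = 2·1 + 0.
Unwinding: 1 = 3 − 1·2 = 3 − (20 − 6·3) = −20 + 7·3 = −20 + 7·(263 − 13·20) = 7·263 − 92·20 = 7·263 − 92·(283 − 1·263) = −92·283 + 99·263, i.e. 283·(-92) + 263·99 = 1.
Multiplying through by 1397: u = (-92)·1397 = -128524, v = 99·1397 = 138303 is a solution.
Shifting by a multiple of (263, −283) keeps it a solution: u = -128524 + 489·263 = 83, v = 138303 − 489·283 = -84.
Check: 283·83 + 263·(-84) = 23489 − 22092 = 1397. ✓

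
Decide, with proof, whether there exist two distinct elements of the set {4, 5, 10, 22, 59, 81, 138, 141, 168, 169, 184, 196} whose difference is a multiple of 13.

There is no such pair.

Reduce each element modulo 13: 4↦4, 5↦5, 10↦10, 22↦9, 59↦7, 81↦3, 138↦8, 141↦11, 168↦12, 169↦0, 184↦2, 196↦1.
These 12 residues are pairwise different, hence no difference of two elements is divisible by 13.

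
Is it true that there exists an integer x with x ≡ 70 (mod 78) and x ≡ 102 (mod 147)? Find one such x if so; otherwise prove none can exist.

No, no such integer exists.

Both moduli are multiples of 3 = gcd(78, 147), so any solution would satisfy x ≡ 70 and x ≡ 102 modulo 3 simultaneously.
However 70 ≡ 1 and 102 ≡ 0 (mod 3), and 1 ≠ 0.
Hence the system has no solution.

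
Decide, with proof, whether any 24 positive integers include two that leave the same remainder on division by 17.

Yes, this is always true.

Each integer lies in one of the 17 residue classes modulo 17.
With 24 integers and only 17 classes, the pigeonhole principle forces two of them, say a and b, into the same class.
So a and b have equal remainders mod 17, which is exactly what was to be shown.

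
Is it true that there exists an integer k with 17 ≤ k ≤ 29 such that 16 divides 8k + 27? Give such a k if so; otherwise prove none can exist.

For k = 17, 18, …, 29 the values of 8k + 27 modulo 16 are 3, 11, 3, 11, 3, 11, 3, 11, 3, 11, 3, 11, 3 respectively.
Since 0 is absent from this list, 16 ∤ 8k + 27 for every k with 17 ≤ k ≤ 29.

No such integer k in that range exists.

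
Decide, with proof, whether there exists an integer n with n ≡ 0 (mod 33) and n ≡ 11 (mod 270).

Both moduli are multiples of 3 = gcd(33, 270), so any solution would satisfy n ≡ 0 and n ≡ 11 modulo 3 simultaneously.
These are incompatible: 0 − 11 = -11 is not divisible by 3.
Hence the system has no solution.

No, no such integer exists.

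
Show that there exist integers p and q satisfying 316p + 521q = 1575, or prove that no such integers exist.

p = 310, q = -185

Since gcd(316, 521) = 1, every integer is an integer combination of 316 and 521.
Run the Euclidean algorithm on 521 and 316: 521 = 1·316 + 205, 316 = 1·205 + 111, 205 = 1·111 + 94, 111 = 1·94 + 17, 94 = 5·17 + 9, 17 = 1·9 + 8, 9 = 1·8 + 1, 8 = 8·1 + 0.
Back-substituting, 1 = 9 − 1·8 = 9 − (17 − 1·9) = −17 + 2·9 = −17 + 2·(94 − 5·17) = 2·94 − 11·17 = 2·94 − 11·(111 − 1·94) = −11·111 + 13·94 = −11·111 + 13·(205 − 1·111) = 13·205 − 24·111 = 13·205 − 24·(316 − 1·205) = −24·316 + 37·205 = −24·316 + 37·(521 − 1·316) = 37·521 − 61·316; that is, 316·(-61) + 521·37 = 1.
Scaling by 1575 gives the particular solution (p, q) = (-96075, 58275).
Adding 185·521 to p and subtracting 185·316 from q gives the tidier solution (310, -185).
Indeed 316·310 + 521·(-185) = 97960 − 96385 = 1575.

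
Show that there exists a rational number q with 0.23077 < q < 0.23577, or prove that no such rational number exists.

Scale by 17: the interval becomes (3.92309, 4.00809), which contains the integer 4.
Dividing back, 0.23077 < 4/17 < 0.23577, and 4/17 is rational.

q = 4/17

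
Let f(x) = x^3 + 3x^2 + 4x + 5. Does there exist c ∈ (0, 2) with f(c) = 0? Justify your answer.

No such root exists.

f(0) = 5 and f(2) = 33, both positive.
f'(x) = 3x^2 + 6x + 4 has discriminant 6² − 4·3·4 = -12 < 0, so f' has no real roots and is positive for every real x.
Hence f is strictly increasing on ℝ, and in particular on [0, 2]. A strictly monotone function with same-sign endpoint values stays positive on the whole interval, so f has no zero in (0, 2).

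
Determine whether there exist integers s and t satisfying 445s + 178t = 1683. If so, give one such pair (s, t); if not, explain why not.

No, no such integers exist.

Both 445 and 178 are divisible by gcd(445, 178) = 89, hence so is any combination 445s + 178t.
But 1683 = 89·18 + 81, so 89 ∤ 1683.
So the equation is unsolvable over ℤ.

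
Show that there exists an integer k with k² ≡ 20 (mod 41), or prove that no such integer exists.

k = 15 works: 15² = 225, and 225 − 20 = 205 = 5·41.

k = 15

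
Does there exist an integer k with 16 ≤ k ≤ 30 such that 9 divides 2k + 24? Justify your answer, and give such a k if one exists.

k = 24

For k = 16, 17, …, 23 the values 56, 58, 60, 62, 64, 66, 68, 70 are not multiples of 9. k = 24 works, since 2·24 + 24 = 72 = 8·9.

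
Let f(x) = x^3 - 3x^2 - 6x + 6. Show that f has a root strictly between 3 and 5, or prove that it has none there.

Such a root exists.

f(3) = -12 and f(5) = 26, which have opposite signs.
f is continuous everywhere (it is a polynomial), in particular on [3, 5].
By the Intermediate Value Theorem, f takes the value 0 somewhere in the open interval.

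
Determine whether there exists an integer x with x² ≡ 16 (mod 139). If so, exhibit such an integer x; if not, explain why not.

x = 135 works: 135² = 18225, and 18225 − 16 = 18209 = 131·139.

x = 135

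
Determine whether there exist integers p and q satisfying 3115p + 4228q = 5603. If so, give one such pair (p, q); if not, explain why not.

Both 3115 and 4228 are divisible by gcd(3115, 4228) = 7, hence so is any combination 3115p + 4228q.
But 5603 is not a multiple of 7 (it leaves remainder 3).
Therefore 3115p + 4228q = 5603 has no solution in integers.

No, no such integers exist.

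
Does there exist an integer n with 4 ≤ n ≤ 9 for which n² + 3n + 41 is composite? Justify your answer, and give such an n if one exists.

At n = 6: 6² + 3·6 + 41 = 95 = 5·19, which is composite.

n = 6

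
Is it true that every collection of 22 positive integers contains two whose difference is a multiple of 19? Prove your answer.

Partition the integers by their residue mod 19; there are 19 classes.
Placing 22 integers into 19 classes, some class receives at least two — say a and b.
Their difference a − b is then a multiple of 19.

Yes.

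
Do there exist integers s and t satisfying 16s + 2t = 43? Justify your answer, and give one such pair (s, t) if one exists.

Any value of 16s + 2t is a multiple of gcd(16, 2) = 2.
But 43 is not a multiple of 2 (it leaves remainder 1).
So the equation is unsolvable over ℤ.

No such integers exist.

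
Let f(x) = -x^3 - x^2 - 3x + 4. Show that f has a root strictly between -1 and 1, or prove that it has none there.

Yes, f has a root in the interval.

f(-1) = 7 and f(1) = -1, which have opposite signs.
Since f is a polynomial it is continuous on [-1, 1].
By the Intermediate Value Theorem, f takes the value 0 somewhere in the open interval.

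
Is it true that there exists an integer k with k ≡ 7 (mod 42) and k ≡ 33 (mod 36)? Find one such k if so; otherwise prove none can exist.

gcd(42, 36) = 6. If k ≡ 7 (mod 42) and k ≡ 33 (mod 36), then k ≡ 7 (mod 6) and k ≡ 33 (mod 6).
These are incompatible: 7 − 33 = -26 is not divisible by 6.
Therefore no such k exists.

There is no such integer.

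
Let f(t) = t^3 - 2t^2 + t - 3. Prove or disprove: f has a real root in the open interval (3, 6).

The endpoint values f(3) = 9 and f(6) = 147 are both positive. Claim: f(t) > 0 for every t in (3, 6).
Substitute t = 3 + u, where 0 < u < 3 on the interval. Expanding, f(3 + u) = u^3 + 7u^2 + 16u + 9.
The nonzero coefficients here are all positive, so for u > 0 every term is positive (or zero), and the constant term 9 is strictly positive.
Therefore f(t) > 0 throughout (3, 6), and f has no zero there.

f has no root in that interval.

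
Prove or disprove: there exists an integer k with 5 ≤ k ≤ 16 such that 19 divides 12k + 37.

At k = 8 we get 12·8 + 37 = 133, and 133 = 19·7.

k = 8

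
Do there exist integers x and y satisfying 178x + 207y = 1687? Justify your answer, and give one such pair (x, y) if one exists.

x = 106, y = -83

178 and 207 are coprime, so 178x + 207y ranges over all of ℤ.
Run the Euclidean algorithm on 207 and 178: 207 = 1·178 + 29, 178 = 6·29 + 4, 29 = 7·4 + 1, 4 = 4·1 + 0.
Working back up the chain: 1 = 29 − 7·4 = 29 − 7·(178 − 6·29) = −7·178 + 43·29 = −7·178 + 43·(207 − 1·178) = 43·207 − 50·178. So 178·(-50) + 207·43 = 1.
Scaling by 1687 gives the particular solution (x, y) = (-84350, 72541).
Adding 408·207 to x and subtracting 408·178 from y gives the tidier solution (106, -83).
Check: 178·106 + 207·(-83) = 18868 − 17181 = 1687. ✓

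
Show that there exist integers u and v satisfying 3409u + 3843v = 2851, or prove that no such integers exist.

Any value of 3409u + 3843v is a multiple of gcd(3409, 3843) = 7.
But 2851 = 7·407 + 2, so 7 ∤ 2851.
Therefore 3409u + 3843v = 2851 has no solution in integers.

No such integers exist.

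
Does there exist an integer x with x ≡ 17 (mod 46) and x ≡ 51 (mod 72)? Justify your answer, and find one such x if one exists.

The moduli are not coprime: gcd(46, 72) = 2. Compatibility requires 2 ∣ (51 − 17) = 34, which holds, so solutions exist.
Step through x = 17, 17 + 46, 17 + 2·46, …: the values 17, 63, 109, 155, 201, 247, 293, 339 reduce mod 72 to 17, 63, 37, 11, 57, 31, 5, 51. The value 339 hits 51.
Check: 339 mod 46 = 17, 339 mod 72 = 51. ✓

x = 339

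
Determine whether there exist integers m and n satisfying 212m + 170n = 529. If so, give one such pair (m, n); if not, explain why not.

There are no such integers.

gcd(212, 170) = 2, so every integer of the form 212m + 170n is a multiple of 2.
But 529 = 2·264 + 1, so 2 ∤ 529.
Hence no integers m, n satisfy the equation.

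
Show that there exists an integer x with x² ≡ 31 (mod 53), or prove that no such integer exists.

No, no such integer exists.

Apply Euler's criterion with the prime 53: 31 is a quadratic residue iff 31^26 ≡ 1 (mod 53), and a non-residue iff it is ≡ −1.
Squaring successively (mod 53): 31^2 = 961 ≡ 7; 31^4 ≡ 7² = 49 ≡ 49; 31^8 ≡ 49² = 2401 ≡ 16; 31^16 ≡ 16² = 256 ≡ 44.
Since 26 = 16 + 8 + 2, 31^26 ≡ 44 · 16 · 7; multiplying out mod 53: 44·16 = 704 ≡ 15, then 15·7 = 105 ≡ 52. Thus 31^26 ≡ 52 ≡ −1 (mod 53).
By Euler's criterion 31 is a quadratic non-residue mod 53: no x satisfies x² ≡ 31 (mod 53).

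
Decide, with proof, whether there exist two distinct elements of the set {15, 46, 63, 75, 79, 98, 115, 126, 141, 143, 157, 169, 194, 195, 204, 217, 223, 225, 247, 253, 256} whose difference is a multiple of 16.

Reduce each element mod 16: 15↦15, 46↦14, 63↦15, 75↦11, 79↦15, 98↦2, 115↦3, 126↦14, 141↦13, 143↦15, 157↦13, 169↦9, 194↦2, 195↦3, 204↦12, 217↦9, 223↦15, 225↦1, 247↦7, 253↦13, 256↦0. The residue 15 repeats (at 15 and 63), and 63 − 15 = 48 = 3·16.

Yes: 15 and 63.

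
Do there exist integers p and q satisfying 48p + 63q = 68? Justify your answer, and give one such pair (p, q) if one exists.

Both 48 and 63 are divisible by gcd(48, 63) = 3, hence so is any combination 48p + 63q.
But 68 is not a multiple of 3 (it leaves remainder 2).
So the equation is unsolvable over ℤ.

There are no such integers.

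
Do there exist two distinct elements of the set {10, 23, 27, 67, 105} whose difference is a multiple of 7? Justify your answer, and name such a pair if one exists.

Two integers differ by a multiple of 7 exactly when they have the same residue mod 7. The residues are 10↦3, 23↦2, 27↦6, 67↦4, 105↦0.
These 5 residues are pairwise different, hence no difference of two elements is divisible by 7.

No such pair exists.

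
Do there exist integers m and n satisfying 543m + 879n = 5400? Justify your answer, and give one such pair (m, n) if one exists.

gcd(543, 879) = 3, and 3 divides 5400, so integer solutions exist.
Dividing through by 3 reduces the equation to 181m + 293n = 1800.
Run the Euclidean algorithm on 293 and 181: 293 = 1·181 + 112, 181 = 1·112 + 69, 112 = 1·69 + 43, 69 = 1·43 + 26, 43 = 1·26 + 17, 26 = 1·17 + 9, 17 = 1·9 + 8, 9 = 1·8 + 1, 8 = 8·1 + 0.
Unwinding: 1 = 9 − 1·8 = 9 − (17 − 1·9) = −17 + 2·9 = −17 + 2·(26 − 1·17) = 2·26 − 3·17 = 2·26 − 3·(43 − 1·26) = −3·43 + 5·26 = −3·43 + 5·(69 − 1·43) = 5·69 − 8·43 = 5·69 − 8·(112 − 1·69) = −8·112 + 13·69 = −8·112 + 13·(181 − 1·112) = 13·181 − 21·112 = 13·181 − 21·(293 − 1·181) = −21·293 + 34·181, i.e. 181·34 + 293·(-21) = 1.
Multiplying through by 1800: m = 34·1800 = 61200, n = (-21)·1800 = -37800 is a solution.
The general solution is m = 61200 + 293k, n = -37800 − 181k; taking k = -208 gives the smaller pair m = 256, n = -152.
Check: 543·256 + 879·(-152) = 139008 − 133608 = 5400. ✓

m = 256, n = -152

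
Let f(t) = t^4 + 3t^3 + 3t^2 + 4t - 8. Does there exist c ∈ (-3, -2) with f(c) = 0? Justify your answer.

Such a root exists.

f(-3) = 7 and f(-2) = -12, which have opposite signs.
f is continuous everywhere (it is a polynomial), in particular on [-3, -2].
So by the Intermediate Value Theorem there is a c strictly between -3 and -2 with f(c) = 0.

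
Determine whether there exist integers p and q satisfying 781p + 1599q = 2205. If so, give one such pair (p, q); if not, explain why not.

Since gcd(781, 1599) = 1, every integer is an integer combination of 781 and 1599.
Dividing repeatedly: 1599 = 2·781 + 37, 781 = 21·37 + 4, 37 = 9·4 + 1, 4 = 4·1 + 0.
Unwinding: 1 = 37 − 9·4 = 37 − 9·(781 − 21·37) = −9·781 + 190·37 = −9·781 + 190·(1599 − 2·781) = 190·1599 − 389·781, i.e. 781·(-389) + 1599·190 = 1.
Times 2205: 781·(-857745) + 1599·418950 = 2205, so (-857745, 418950) solves it.
Shifting by a multiple of (1599, −781) keeps it a solution: p = -857745 + 537·1599 = 918, q = 418950 − 537·781 = -447.
Check: 781·918 + 1599·(-447) = 716958 − 714753 = 2205. ✓

p = 918, q = -447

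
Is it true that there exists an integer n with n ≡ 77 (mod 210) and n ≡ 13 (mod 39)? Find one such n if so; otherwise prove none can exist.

No such integer exists.

Both moduli are multiples of 3 = gcd(210, 39), so any solution would satisfy n ≡ 77 and n ≡ 13 modulo 3 simultaneously.
These are incompatible: 77 − 13 = 64 is not divisible by 3.
Hence the system has no solution.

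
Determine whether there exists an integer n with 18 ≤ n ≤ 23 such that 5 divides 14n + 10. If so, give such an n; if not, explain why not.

n = 20

Scanning upward from n = 18 gives 262, 276, none divisible by 5. At n = 20 we get 14·20 + 10 = 290, and 290 = 5·58.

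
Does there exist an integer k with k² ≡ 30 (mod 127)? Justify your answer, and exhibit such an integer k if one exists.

k = 86

k = 86 works: 86² = 7396, and 7396 − 30 = 7366 = 58·127.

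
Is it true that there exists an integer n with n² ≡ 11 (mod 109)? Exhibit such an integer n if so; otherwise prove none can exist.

No such integer exists.

109 is prime, so by Euler's criterion 11 is a square mod 109 iff 11^((109−1)/2) = 11^54 ≡ 1 (mod 109).
Squaring successively (mod 109): 11^2 = 121 ≡ 12; 11^4 ≡ 12² = 144 ≡ 35; 11^8 ≡ 35² = 1225 ≡ 26; 11^16 ≡ 26² = 676 ≡ 22; 11^32 ≡ 22² = 484 ≡ 48.
Since 54 = 32 + 16 + 4 + 2, 11^54 ≡ 48 · 22 · 35 · 12; multiplying out mod 109: 48·22 = 1056 ≡ 75, then 75·35 = 2625 ≡ 9, then 9·12 = 108 ≡ 108. Thus 11^54 ≡ 108 ≡ −1 (mod 109).
By Euler's criterion 11 is a quadratic non-residue mod 109: no n satisfies n² ≡ 11 (mod 109).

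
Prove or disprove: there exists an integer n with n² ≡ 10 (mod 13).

n = 7

Take n = 7. Then 7² = 49 = 3·13 + 10, so 7² ≡ 10 (mod 13).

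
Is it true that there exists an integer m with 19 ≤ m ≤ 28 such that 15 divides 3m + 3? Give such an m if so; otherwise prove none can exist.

m = 19

At m = 19 we get 3·19 + 3 = 60, and 60 = 15·4.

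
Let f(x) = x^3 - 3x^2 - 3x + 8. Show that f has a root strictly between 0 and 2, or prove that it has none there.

Such a root exists.

f(0) = 8 and f(2) = -2, which have opposite signs.
f is continuous everywhere (it is a polynomial), in particular on [0, 2].
By the Intermediate Value Theorem, f takes the value 0 somewhere in the open interval.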